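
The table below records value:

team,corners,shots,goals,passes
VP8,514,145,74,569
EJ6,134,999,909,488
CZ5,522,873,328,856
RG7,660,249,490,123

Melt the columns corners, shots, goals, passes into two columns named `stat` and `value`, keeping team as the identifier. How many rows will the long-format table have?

16

4 team values × 4 melted columns = 16 rows.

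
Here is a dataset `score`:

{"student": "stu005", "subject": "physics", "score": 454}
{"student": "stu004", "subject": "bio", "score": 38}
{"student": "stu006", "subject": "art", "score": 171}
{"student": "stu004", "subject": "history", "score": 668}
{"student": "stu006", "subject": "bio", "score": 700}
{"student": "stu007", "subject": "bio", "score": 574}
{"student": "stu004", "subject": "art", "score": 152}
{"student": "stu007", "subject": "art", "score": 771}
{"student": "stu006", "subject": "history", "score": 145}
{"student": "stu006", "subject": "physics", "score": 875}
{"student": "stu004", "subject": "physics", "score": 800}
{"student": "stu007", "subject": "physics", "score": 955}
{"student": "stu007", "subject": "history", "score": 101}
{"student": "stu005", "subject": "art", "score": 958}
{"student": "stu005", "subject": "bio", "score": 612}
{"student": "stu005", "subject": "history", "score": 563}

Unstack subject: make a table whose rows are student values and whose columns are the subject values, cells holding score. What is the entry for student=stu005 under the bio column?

Wide layout: rows indexed by student, columns are the 4 distinct subject values (physics, bio, art, history).
Cell (student=stu005, subject=bio) draws from the long row where student=stu005 and subject=bio, which has score=612.

612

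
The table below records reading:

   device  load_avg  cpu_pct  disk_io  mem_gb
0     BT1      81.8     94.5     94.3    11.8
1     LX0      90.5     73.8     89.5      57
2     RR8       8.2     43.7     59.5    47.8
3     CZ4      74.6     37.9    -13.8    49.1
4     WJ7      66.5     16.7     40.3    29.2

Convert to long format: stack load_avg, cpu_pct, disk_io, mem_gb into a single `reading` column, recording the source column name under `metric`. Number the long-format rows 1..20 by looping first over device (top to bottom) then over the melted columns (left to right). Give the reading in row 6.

73.8

20 rows total (5 × 4). Row 6: index ⌊(6-1)/4⌋ = 1 into device → LX0; (6-1) mod 4 = 1 into the melted columns → cpu_pct.
So row 6 is (LX0, cpu_pct, 73.8); reading = 73.8.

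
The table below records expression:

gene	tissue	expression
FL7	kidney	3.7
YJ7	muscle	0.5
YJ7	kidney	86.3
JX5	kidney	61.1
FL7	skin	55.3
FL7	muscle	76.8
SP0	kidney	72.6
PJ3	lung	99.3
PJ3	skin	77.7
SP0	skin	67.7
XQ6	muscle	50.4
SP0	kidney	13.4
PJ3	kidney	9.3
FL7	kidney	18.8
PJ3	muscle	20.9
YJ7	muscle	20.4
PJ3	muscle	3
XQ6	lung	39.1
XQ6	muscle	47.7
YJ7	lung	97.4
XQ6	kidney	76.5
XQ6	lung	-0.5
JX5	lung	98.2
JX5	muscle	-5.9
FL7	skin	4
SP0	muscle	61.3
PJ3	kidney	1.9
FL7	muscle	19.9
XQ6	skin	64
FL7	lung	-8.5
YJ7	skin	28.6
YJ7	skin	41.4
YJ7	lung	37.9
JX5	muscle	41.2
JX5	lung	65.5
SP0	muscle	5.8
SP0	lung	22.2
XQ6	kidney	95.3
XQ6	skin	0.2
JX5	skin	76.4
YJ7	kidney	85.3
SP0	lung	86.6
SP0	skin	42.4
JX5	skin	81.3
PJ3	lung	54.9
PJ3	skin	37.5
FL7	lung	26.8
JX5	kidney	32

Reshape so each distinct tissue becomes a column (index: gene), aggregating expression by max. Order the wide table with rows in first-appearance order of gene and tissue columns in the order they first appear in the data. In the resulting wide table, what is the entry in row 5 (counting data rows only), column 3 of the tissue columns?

77.7

With rows in first-appearance order of gene, row 5 is gene=PJ3. tissue columns in first-appearance order: kidney, muscle, skin, lung; column 3 is skin.
Long rows with gene=PJ3, tissue=skin: max(77.7, 37.5) = 77.7.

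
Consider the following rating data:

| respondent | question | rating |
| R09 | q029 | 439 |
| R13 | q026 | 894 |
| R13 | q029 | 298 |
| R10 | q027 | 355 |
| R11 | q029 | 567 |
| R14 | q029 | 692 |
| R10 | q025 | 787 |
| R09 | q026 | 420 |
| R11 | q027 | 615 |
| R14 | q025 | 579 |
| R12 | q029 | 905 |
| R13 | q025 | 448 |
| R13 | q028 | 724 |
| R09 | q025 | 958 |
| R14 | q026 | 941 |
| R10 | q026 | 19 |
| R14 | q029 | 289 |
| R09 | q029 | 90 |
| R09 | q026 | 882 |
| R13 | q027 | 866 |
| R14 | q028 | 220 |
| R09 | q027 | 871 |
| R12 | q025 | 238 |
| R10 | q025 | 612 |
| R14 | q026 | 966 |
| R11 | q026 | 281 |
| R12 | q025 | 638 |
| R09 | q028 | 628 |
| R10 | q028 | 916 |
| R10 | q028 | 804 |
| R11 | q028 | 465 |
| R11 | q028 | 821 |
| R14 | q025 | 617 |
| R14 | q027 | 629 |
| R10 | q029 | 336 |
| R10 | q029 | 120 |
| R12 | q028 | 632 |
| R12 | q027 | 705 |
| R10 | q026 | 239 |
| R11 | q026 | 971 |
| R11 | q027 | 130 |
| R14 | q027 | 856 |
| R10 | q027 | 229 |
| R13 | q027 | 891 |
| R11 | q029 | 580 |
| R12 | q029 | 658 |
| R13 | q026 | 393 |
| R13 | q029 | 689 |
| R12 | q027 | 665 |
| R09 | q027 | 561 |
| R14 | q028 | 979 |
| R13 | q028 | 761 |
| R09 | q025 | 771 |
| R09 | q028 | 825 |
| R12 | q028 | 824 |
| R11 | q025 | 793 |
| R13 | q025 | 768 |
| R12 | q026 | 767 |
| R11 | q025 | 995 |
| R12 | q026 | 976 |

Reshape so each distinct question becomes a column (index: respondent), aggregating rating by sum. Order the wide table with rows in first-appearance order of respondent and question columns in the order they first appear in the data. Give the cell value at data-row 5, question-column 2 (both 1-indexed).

With rows in first-appearance order of respondent, row 5 is respondent=R14. question columns in first-appearance order: q029, q026, q027, q025, q028; column 2 is q026.
Long rows with respondent=R14, question=q026: 941 + 966 = 1907.

1907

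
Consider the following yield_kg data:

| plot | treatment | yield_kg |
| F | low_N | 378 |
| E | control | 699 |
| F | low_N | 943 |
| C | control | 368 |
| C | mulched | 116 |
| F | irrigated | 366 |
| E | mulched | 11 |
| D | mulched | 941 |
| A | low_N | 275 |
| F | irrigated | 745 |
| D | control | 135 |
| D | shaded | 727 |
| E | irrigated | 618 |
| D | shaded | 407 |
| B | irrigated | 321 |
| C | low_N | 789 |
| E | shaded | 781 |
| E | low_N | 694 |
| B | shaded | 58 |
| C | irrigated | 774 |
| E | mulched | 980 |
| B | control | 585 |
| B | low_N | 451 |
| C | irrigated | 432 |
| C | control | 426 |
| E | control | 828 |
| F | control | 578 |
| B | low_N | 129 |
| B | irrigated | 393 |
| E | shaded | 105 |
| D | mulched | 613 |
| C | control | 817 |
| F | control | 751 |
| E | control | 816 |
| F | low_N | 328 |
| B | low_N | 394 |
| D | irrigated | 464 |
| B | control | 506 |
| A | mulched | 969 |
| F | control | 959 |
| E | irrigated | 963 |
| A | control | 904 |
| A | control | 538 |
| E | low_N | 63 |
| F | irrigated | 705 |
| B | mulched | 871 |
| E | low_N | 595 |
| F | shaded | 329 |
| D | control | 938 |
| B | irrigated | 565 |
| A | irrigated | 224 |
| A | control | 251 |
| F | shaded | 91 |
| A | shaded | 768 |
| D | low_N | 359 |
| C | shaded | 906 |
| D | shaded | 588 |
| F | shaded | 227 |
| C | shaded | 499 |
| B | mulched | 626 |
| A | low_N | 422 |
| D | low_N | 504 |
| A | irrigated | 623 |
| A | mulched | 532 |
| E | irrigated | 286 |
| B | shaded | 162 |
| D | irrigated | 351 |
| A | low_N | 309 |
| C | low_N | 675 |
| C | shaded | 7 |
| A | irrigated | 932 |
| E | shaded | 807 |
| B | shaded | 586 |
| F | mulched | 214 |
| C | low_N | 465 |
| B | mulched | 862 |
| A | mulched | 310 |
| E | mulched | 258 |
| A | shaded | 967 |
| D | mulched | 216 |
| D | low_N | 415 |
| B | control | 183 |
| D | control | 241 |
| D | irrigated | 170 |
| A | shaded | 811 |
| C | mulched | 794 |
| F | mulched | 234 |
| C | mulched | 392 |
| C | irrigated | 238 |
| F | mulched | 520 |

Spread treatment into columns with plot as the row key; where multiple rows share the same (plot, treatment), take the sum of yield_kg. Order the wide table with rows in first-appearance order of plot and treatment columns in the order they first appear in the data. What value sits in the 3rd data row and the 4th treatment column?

With rows in first-appearance order of plot, row 3 is plot=C. treatment columns in first-appearance order: low_N, control, mulched, irrigated, shaded; column 4 is irrigated.
Long rows with plot=C, treatment=irrigated: 774 + 432 + 238 = 1444.

1444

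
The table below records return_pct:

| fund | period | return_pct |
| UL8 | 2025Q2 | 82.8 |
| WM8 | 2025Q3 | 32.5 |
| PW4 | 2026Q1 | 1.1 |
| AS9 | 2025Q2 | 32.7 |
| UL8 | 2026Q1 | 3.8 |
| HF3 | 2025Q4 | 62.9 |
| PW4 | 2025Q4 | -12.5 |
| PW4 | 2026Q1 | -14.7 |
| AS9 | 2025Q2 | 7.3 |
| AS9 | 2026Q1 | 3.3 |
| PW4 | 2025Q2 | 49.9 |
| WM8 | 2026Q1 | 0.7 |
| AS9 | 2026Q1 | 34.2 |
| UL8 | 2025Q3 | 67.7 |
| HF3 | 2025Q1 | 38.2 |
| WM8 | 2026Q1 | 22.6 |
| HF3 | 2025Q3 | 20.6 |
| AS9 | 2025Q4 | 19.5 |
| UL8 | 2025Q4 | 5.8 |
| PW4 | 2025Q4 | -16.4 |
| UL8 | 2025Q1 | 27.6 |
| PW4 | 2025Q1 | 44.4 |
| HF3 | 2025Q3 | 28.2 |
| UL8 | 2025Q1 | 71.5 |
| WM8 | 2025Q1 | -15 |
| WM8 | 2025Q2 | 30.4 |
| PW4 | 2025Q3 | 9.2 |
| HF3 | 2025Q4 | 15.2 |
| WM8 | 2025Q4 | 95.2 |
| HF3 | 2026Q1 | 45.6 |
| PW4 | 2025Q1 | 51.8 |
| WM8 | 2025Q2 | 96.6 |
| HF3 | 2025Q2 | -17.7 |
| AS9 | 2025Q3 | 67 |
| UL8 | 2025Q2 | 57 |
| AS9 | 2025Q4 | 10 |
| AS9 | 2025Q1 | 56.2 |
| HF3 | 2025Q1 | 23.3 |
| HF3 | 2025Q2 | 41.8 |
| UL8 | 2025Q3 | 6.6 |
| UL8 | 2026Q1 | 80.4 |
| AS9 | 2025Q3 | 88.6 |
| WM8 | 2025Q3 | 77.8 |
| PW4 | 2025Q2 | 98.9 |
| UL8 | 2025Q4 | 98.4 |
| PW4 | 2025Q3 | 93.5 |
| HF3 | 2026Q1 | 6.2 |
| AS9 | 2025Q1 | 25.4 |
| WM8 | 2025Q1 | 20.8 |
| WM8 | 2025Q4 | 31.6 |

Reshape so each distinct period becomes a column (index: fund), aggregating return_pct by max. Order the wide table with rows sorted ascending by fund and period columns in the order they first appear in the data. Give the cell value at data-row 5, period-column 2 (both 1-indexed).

With rows sorted ascending by fund, row 5 is fund=WM8. period columns in first-appearance order: 2025Q2, 2025Q3, 2026Q1, 2025Q4, 2025Q1; column 2 is 2025Q3.
Long rows with fund=WM8, period=2025Q3: max(32.5, 77.8) = 77.8.

77.8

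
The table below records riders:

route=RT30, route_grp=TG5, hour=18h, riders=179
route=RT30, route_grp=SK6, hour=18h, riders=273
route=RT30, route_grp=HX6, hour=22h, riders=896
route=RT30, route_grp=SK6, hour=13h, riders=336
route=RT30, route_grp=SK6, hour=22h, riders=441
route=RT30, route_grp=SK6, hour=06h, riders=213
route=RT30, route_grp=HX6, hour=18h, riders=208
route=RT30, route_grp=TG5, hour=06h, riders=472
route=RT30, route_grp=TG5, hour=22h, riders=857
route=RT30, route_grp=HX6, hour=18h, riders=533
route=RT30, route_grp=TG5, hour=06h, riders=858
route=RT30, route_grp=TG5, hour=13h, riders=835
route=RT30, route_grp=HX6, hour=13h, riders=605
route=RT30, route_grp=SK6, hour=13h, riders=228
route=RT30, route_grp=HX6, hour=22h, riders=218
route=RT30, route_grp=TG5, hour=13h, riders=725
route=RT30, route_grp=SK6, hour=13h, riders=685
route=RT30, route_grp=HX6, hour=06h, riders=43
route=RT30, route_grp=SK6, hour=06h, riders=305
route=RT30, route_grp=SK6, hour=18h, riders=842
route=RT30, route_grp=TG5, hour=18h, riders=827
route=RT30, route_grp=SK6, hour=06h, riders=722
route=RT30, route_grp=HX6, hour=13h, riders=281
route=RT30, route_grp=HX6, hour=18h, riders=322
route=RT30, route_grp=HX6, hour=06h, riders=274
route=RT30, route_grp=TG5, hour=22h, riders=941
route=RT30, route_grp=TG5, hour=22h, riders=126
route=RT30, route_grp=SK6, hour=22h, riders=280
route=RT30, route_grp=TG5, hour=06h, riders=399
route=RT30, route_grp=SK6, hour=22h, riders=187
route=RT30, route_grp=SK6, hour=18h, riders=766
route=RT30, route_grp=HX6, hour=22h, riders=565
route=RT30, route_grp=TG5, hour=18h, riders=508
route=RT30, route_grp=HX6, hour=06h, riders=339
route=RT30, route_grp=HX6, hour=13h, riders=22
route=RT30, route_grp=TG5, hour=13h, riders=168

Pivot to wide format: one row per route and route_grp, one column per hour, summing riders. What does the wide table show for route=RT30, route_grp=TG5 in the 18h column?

Rows with route=RT30, route_grp=TG5 and hour=18h: riders values are 179, 827, 508.
179 + 827 + 508 = 1514.

1514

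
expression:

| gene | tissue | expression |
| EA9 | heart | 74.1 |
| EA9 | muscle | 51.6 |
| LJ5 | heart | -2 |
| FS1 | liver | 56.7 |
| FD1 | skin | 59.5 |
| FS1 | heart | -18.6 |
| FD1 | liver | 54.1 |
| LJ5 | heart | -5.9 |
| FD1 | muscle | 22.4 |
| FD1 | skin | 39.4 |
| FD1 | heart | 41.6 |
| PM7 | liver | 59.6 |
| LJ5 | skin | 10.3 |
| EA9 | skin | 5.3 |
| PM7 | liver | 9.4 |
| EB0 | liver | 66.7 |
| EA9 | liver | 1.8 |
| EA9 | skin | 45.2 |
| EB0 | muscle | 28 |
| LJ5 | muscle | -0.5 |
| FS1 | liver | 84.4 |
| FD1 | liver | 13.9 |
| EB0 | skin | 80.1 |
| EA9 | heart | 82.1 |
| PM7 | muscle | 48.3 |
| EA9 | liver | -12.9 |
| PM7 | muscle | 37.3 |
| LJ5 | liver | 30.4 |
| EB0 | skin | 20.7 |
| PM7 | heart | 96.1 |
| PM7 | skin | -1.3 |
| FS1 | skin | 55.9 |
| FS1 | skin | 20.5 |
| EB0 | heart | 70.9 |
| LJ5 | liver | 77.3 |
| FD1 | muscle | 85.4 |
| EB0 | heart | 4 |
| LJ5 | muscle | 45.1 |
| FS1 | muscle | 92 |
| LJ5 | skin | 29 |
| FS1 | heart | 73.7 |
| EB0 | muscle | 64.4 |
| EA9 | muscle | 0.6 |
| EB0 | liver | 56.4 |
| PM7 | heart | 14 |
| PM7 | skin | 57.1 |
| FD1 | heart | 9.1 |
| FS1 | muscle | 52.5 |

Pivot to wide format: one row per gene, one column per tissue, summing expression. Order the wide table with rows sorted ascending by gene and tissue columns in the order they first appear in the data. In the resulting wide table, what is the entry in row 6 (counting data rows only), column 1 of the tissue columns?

110.1

With rows sorted ascending by gene, row 6 is gene=PM7. tissue columns in first-appearance order: heart, muscle, liver, skin; column 1 is heart.
Long rows with gene=PM7, tissue=heart: 96.1 + 14 = 110.1.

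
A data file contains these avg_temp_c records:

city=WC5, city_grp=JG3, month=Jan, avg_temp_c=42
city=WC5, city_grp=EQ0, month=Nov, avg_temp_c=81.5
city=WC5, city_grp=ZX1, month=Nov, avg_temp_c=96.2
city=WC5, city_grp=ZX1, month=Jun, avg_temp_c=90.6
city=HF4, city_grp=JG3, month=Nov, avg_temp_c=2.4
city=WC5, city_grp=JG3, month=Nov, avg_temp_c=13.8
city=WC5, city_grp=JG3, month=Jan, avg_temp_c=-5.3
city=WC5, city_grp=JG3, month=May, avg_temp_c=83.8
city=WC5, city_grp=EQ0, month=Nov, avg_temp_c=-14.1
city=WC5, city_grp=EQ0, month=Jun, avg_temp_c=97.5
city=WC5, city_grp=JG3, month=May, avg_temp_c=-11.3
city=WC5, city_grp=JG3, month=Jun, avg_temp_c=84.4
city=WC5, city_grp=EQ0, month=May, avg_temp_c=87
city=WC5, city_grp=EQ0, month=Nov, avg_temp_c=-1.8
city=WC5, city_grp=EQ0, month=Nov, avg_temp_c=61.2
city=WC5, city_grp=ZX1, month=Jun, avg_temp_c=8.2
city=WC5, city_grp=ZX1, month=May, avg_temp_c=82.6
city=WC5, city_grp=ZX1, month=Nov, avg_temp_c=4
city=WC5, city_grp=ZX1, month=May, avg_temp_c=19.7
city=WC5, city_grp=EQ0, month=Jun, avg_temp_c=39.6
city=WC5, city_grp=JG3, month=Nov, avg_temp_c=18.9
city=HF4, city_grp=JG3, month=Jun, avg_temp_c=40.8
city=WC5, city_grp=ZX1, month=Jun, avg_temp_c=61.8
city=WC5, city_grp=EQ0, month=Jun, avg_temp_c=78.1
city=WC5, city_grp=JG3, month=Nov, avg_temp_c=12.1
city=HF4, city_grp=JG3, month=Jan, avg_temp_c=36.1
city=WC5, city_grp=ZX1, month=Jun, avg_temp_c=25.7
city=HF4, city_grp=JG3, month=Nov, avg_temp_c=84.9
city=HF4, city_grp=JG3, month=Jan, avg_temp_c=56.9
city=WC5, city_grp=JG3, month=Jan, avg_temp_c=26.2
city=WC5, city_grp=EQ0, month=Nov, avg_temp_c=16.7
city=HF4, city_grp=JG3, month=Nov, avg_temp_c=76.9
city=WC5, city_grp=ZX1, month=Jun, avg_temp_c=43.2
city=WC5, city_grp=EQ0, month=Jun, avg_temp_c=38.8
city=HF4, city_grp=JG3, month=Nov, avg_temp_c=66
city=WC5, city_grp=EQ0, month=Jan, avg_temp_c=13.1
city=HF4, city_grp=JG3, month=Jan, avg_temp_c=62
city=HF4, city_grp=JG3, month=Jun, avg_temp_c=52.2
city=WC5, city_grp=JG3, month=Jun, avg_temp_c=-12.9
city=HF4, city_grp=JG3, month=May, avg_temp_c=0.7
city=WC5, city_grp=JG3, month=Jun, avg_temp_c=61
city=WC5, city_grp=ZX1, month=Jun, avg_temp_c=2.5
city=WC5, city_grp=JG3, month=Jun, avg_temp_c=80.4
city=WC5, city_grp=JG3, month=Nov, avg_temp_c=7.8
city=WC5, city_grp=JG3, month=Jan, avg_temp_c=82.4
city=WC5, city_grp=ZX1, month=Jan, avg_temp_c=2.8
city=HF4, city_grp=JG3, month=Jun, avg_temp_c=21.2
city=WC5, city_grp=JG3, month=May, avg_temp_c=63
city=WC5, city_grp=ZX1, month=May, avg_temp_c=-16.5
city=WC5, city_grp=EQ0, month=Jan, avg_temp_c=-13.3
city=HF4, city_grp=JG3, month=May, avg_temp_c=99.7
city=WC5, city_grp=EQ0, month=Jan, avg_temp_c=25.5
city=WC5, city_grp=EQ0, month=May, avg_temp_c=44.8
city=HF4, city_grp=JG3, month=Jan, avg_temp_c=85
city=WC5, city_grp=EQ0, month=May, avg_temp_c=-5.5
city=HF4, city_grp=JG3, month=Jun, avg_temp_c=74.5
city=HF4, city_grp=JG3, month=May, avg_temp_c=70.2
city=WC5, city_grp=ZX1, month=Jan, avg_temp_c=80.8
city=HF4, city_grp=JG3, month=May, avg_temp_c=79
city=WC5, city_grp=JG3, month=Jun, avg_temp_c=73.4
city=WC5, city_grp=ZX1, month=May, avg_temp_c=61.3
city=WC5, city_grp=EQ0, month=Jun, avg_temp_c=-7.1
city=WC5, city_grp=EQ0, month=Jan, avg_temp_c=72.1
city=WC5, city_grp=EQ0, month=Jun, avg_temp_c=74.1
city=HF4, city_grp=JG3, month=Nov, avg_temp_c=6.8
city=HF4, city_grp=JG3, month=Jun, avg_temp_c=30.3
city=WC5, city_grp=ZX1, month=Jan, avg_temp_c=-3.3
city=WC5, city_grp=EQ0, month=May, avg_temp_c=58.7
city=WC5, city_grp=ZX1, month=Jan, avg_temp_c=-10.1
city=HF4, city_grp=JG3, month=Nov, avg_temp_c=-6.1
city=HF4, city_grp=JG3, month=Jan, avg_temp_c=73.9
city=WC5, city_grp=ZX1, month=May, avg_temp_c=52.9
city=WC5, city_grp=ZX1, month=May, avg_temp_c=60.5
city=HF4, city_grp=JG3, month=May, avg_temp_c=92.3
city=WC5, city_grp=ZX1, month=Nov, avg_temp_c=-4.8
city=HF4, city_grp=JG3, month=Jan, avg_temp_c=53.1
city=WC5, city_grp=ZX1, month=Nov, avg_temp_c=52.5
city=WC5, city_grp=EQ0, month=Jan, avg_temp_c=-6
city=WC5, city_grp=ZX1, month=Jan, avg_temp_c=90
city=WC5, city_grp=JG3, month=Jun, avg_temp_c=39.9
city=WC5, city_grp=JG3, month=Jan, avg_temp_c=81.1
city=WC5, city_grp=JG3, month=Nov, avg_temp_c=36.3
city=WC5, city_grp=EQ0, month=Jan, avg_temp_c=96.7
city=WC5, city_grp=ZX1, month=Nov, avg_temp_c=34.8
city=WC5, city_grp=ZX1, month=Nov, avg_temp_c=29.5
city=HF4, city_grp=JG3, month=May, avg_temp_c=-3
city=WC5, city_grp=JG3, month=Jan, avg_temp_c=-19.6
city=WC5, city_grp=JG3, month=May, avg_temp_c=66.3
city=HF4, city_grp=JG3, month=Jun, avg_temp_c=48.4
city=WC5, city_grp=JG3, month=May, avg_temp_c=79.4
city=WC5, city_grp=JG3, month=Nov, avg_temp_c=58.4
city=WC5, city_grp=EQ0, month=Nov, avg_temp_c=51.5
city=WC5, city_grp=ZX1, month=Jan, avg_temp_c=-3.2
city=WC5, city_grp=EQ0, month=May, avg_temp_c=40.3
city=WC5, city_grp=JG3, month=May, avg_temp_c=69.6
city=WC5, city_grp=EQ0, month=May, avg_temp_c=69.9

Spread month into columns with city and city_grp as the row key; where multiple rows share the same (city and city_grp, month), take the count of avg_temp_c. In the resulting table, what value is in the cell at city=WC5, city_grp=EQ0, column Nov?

Rows with city=WC5, city_grp=EQ0 and month=Nov: avg_temp_c values are 81.5, -14.1, -1.8, 61.2, 16.7, 51.5.
6 rows match — count = 6.

6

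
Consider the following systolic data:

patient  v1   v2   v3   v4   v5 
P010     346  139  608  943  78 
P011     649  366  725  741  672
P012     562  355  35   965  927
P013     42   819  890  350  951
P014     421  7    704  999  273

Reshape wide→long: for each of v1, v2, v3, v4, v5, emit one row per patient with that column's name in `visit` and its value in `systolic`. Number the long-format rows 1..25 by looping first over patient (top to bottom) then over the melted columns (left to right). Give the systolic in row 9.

741

25 rows total (5 × 5). Row 9: index ⌊(9-1)/5⌋ = 1 into patient → P011; (9-1) mod 5 = 3 into the melted columns → v4.
So row 9 is (P011, v4, 741); systolic = 741.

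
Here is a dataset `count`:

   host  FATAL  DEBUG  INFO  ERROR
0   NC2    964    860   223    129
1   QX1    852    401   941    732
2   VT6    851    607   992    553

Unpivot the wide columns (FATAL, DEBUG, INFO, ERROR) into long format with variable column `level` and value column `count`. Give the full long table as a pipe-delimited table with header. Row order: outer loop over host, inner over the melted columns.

Each (host, column) pair becomes one row: 3 × 4 = 12 rows.
For example, (NC2, FATAL) → count=964.

| host | level | count |
| NC2 | FATAL | 964 |
| NC2 | DEBUG | 860 |
| NC2 | INFO | 223 |
| NC2 | ERROR | 129 |
| QX1 | FATAL | 852 |
| QX1 | DEBUG | 401 |
| QX1 | INFO | 941 |
| QX1 | ERROR | 732 |
| VT6 | FATAL | 851 |
| VT6 | DEBUG | 607 |
| VT6 | INFO | 992 |
| VT6 | ERROR | 553 |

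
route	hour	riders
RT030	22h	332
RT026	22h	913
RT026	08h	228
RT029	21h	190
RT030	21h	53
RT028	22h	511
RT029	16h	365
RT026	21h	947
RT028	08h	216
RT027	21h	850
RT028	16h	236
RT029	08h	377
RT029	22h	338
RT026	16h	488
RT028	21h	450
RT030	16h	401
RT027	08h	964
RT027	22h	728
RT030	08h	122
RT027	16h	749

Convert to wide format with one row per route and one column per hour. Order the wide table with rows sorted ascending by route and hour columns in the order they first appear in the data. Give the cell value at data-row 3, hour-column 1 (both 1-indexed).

511

With rows sorted ascending by route, row 3 is route=RT028. hour columns in first-appearance order: 22h, 08h, 21h, 16h; column 1 is 22h.
Long rows with route=RT028, hour=22h: riders = 511.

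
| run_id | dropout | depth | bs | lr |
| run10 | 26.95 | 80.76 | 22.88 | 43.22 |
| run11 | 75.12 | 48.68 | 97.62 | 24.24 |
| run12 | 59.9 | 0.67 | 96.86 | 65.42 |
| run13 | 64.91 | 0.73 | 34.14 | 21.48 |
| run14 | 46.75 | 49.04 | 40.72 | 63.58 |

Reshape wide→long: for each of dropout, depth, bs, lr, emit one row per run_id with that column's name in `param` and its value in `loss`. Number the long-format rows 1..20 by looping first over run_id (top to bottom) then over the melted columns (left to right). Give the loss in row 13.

20 rows total (5 × 4). Row 13: index ⌊(13-1)/4⌋ = 3 into run_id → run13; (13-1) mod 4 = 0 into the melted columns → dropout.
So row 13 is (run13, dropout, 64.91); loss = 64.91.

64.91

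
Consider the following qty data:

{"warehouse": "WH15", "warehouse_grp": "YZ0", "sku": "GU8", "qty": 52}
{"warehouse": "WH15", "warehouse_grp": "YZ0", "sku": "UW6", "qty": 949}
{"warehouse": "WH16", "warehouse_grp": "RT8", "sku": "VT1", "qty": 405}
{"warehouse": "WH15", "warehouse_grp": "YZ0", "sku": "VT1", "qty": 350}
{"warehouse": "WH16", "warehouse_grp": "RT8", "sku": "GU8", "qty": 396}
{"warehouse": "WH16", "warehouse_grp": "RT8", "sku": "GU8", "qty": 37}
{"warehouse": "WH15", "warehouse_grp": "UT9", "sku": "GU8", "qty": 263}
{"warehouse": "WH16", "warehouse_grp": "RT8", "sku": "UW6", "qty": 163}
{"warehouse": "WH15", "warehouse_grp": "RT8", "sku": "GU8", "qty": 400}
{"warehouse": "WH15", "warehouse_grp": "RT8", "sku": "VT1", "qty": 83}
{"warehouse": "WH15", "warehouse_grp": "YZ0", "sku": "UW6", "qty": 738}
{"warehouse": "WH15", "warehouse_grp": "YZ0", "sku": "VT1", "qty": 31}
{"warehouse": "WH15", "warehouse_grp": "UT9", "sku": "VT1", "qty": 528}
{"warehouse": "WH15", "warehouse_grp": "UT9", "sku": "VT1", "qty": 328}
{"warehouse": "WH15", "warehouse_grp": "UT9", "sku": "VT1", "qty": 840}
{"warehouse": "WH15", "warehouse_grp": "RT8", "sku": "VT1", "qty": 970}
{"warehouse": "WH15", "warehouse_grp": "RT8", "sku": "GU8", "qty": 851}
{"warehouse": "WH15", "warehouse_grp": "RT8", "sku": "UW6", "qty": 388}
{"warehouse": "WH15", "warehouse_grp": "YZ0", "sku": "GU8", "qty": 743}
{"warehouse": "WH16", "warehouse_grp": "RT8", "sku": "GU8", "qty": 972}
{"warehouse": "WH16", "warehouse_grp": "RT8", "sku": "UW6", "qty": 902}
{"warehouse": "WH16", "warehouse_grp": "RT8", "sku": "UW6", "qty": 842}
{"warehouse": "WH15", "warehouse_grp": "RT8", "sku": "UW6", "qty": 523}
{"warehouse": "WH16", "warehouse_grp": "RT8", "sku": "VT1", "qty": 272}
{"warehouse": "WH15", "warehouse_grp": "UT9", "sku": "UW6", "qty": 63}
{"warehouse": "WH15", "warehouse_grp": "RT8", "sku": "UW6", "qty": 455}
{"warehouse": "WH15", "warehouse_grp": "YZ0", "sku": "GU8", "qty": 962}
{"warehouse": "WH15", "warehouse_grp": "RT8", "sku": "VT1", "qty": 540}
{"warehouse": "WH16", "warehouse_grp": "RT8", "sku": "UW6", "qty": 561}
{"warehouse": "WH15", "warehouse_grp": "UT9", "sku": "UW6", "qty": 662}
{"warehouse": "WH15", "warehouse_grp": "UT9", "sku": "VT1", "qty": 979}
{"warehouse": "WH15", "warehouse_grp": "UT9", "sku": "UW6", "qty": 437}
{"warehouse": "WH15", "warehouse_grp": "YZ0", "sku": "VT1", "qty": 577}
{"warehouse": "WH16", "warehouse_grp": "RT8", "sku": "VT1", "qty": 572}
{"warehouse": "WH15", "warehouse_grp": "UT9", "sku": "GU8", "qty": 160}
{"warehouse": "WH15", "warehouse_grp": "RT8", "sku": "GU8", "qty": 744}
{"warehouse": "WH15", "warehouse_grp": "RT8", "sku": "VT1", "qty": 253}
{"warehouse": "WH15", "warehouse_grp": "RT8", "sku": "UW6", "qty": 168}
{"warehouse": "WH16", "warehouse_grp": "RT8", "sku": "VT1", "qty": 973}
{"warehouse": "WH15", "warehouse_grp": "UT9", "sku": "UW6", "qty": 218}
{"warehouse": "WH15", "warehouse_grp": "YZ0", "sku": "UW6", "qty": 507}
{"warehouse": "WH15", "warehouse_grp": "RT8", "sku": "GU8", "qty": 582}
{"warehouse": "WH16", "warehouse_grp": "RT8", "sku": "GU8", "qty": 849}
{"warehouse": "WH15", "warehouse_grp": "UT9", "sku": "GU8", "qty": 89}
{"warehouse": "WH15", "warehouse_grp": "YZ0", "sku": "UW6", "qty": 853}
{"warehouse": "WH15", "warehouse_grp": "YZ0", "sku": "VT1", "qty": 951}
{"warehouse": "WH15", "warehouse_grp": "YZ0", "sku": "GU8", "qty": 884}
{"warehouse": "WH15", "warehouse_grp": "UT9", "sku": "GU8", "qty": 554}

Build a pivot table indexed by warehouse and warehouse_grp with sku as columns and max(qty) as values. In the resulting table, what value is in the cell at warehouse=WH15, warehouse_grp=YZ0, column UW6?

Rows with warehouse=WH15, warehouse_grp=YZ0 and sku=UW6: qty values are 949, 738, 507, 853.
max(949, 738, 507, 853) = 949.

949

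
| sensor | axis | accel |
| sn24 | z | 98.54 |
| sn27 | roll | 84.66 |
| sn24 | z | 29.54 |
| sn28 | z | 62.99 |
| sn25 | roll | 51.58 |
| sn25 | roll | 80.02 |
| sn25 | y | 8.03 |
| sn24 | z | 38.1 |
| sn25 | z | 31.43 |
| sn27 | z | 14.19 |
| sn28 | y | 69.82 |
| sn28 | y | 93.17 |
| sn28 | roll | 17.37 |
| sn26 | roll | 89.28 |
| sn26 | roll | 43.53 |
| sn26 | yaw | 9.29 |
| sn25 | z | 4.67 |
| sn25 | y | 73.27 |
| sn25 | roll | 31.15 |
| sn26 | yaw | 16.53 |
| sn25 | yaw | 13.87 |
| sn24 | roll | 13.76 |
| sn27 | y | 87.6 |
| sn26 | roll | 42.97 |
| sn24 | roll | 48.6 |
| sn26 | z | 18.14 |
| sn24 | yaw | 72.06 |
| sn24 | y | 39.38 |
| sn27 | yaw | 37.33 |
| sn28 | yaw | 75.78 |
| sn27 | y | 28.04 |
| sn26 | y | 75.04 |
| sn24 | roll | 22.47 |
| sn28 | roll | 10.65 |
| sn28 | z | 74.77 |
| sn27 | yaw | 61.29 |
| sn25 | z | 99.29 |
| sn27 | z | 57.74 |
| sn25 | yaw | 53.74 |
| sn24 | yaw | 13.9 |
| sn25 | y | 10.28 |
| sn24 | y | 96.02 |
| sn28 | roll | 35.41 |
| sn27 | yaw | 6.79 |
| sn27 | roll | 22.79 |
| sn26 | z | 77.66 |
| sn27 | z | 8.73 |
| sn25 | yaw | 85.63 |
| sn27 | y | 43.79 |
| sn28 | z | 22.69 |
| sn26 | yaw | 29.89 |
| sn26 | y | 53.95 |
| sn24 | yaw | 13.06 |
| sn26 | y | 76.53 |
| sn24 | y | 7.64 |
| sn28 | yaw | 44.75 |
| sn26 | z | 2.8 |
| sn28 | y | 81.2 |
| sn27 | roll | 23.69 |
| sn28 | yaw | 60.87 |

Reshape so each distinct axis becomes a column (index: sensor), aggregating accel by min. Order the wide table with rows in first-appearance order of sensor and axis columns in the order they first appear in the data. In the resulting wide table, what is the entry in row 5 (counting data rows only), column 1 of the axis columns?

With rows in first-appearance order of sensor, row 5 is sensor=sn26. axis columns in first-appearance order: z, roll, y, yaw; column 1 is z.
Long rows with sensor=sn26, axis=z: min(18.14, 77.66, 2.8) = 2.8.

2.8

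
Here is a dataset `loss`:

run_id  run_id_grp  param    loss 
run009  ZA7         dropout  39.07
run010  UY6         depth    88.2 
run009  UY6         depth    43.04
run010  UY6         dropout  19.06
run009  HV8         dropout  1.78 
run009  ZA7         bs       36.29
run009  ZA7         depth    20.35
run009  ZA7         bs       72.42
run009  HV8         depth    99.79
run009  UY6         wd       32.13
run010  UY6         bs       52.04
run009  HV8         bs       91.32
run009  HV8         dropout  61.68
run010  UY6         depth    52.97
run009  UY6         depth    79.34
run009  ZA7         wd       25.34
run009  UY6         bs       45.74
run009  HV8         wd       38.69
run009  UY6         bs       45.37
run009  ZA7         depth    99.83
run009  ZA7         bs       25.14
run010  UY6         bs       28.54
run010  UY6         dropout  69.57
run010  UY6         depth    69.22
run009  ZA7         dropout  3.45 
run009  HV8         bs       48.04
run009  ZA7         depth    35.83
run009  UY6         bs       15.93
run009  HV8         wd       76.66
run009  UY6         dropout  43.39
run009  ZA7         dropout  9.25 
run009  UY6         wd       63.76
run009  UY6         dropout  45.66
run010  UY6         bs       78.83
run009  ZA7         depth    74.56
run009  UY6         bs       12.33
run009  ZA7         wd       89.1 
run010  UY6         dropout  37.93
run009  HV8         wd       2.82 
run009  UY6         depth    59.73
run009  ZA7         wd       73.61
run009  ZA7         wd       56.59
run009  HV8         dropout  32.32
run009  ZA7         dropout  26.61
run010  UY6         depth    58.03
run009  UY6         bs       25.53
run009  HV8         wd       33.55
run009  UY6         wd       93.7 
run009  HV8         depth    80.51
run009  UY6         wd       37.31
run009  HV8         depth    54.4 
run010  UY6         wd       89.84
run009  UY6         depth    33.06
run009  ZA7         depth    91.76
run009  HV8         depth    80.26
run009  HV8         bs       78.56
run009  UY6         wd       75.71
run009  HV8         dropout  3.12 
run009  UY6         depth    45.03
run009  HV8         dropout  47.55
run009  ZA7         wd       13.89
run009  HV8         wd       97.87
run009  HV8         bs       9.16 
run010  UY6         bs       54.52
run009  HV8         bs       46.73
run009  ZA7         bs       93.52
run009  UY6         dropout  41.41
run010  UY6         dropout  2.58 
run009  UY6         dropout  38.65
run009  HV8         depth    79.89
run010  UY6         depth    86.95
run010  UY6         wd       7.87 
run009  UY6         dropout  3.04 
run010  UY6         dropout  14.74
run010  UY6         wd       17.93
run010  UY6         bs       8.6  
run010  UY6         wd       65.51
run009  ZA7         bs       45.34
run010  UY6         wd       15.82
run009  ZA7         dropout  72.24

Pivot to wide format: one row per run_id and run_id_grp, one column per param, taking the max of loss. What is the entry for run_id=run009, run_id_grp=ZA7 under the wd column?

Rows with run_id=run009, run_id_grp=ZA7 and param=wd: loss values are 25.34, 89.1, 73.61, 56.59, 13.89.
max(25.34, 89.1, 73.61, 56.59, 13.89) = 89.1.

89.1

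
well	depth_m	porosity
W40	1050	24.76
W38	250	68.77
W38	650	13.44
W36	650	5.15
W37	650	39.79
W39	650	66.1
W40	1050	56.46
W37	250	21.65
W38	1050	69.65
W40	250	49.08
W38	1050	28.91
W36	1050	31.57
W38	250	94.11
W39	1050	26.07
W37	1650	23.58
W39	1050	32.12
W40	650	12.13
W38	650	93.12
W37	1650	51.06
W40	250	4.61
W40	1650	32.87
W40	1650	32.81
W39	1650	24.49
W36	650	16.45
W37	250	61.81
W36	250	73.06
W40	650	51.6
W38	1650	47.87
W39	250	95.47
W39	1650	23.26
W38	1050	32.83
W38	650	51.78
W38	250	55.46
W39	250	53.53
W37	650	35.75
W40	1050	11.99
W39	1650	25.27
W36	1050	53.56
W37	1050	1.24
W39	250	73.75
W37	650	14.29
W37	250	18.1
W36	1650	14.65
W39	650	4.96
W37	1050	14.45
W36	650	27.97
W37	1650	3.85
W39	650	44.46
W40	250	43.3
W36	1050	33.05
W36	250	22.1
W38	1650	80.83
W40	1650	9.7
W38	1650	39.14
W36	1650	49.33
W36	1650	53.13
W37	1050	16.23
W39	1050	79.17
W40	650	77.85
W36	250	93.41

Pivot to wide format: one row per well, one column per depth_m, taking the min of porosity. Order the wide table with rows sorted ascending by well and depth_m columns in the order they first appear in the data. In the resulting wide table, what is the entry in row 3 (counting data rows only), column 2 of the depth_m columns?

55.46

With rows sorted ascending by well, row 3 is well=W38. depth_m columns in first-appearance order: 1050, 250, 650, 1650; column 2 is 250.
Long rows with well=W38, depth_m=250: min(68.77, 94.11, 55.46) = 55.46.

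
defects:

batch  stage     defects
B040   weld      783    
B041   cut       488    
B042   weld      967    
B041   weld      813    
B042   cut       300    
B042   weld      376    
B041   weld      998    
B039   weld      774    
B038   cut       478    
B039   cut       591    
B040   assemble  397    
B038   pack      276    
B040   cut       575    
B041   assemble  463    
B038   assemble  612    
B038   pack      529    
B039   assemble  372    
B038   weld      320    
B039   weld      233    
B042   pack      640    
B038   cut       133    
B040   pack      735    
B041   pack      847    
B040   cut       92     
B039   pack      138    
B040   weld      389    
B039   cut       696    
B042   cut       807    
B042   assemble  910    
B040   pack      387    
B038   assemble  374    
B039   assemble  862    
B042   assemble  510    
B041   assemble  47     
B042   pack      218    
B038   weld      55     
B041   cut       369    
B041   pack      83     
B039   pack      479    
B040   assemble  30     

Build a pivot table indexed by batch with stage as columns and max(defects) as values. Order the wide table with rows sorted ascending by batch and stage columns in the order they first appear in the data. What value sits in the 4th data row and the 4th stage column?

With rows sorted ascending by batch, row 4 is batch=B041. stage columns in first-appearance order: weld, cut, assemble, pack; column 4 is pack.
Long rows with batch=B041, stage=pack: max(847, 83) = 847.

847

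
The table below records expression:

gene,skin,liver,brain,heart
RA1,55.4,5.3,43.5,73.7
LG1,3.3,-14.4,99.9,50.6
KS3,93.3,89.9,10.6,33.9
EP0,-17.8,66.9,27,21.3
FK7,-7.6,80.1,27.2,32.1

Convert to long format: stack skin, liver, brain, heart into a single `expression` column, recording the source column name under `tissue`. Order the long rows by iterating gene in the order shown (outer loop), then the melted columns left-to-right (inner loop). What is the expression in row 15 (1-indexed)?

20 rows total (5 × 4). Row 15: index ⌊(15-1)/4⌋ = 3 into gene → EP0; (15-1) mod 4 = 2 into the melted columns → brain.
So row 15 is (EP0, brain, 27); expression = 27.

27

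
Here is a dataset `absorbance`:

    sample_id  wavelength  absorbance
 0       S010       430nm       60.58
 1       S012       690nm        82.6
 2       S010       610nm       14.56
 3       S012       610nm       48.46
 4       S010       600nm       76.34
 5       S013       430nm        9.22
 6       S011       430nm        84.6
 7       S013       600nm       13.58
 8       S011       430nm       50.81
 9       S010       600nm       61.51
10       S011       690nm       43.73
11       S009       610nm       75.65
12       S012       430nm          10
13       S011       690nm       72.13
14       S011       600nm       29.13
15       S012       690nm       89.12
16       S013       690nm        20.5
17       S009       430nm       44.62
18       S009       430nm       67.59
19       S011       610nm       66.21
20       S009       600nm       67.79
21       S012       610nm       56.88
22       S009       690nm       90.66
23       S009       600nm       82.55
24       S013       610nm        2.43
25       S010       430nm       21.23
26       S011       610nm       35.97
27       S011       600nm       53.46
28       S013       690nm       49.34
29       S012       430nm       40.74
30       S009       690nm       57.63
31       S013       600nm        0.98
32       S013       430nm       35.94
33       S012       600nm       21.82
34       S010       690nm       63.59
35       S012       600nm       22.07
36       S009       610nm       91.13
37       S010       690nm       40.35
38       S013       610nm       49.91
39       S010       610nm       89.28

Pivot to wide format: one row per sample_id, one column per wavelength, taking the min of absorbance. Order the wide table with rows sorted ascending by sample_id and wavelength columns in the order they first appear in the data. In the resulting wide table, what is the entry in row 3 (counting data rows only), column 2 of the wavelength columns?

With rows sorted ascending by sample_id, row 3 is sample_id=S011. wavelength columns in first-appearance order: 430nm, 690nm, 610nm, 600nm; column 2 is 690nm.
Long rows with sample_id=S011, wavelength=690nm: min(43.73, 72.13) = 43.73.

43.73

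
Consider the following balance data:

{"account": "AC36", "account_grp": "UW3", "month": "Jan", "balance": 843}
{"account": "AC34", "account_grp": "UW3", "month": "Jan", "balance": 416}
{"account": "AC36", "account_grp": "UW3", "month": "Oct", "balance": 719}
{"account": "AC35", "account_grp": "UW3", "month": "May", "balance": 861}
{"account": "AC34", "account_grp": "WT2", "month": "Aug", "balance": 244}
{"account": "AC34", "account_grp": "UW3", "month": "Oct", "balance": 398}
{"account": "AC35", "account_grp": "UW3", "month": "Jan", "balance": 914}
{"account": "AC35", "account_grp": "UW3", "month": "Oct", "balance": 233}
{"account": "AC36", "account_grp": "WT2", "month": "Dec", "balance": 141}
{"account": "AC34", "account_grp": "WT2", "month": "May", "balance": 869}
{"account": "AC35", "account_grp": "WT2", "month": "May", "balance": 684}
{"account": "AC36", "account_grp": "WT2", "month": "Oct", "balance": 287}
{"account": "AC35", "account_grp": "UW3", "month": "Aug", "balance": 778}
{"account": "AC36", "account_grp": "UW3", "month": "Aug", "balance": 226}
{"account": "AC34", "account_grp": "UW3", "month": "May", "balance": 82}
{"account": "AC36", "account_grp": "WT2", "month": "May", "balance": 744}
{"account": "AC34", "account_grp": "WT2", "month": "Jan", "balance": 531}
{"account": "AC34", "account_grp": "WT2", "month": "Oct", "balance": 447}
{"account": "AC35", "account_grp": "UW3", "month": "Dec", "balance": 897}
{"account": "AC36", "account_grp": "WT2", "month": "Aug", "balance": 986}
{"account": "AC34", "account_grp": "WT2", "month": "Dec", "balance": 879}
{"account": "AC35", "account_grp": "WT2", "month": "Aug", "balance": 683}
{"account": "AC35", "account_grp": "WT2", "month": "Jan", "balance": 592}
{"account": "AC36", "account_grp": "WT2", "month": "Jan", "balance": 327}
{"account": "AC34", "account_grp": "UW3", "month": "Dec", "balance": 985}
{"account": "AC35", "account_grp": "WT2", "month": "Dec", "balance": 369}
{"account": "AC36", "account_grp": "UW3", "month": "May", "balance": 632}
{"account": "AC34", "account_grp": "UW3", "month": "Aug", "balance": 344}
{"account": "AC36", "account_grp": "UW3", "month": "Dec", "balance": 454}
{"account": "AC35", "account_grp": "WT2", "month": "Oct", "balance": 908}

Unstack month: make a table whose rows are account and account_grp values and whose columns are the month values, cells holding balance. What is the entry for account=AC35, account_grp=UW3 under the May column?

Wide layout: rows indexed by account and account_grp, columns are the 5 distinct month values (Jan, Oct, May, Aug, Dec).
Cell (account=AC35, account_grp=UW3, month=May) draws from the long row where account=AC35, account_grp=UW3 and month=May, which has balance=861.

861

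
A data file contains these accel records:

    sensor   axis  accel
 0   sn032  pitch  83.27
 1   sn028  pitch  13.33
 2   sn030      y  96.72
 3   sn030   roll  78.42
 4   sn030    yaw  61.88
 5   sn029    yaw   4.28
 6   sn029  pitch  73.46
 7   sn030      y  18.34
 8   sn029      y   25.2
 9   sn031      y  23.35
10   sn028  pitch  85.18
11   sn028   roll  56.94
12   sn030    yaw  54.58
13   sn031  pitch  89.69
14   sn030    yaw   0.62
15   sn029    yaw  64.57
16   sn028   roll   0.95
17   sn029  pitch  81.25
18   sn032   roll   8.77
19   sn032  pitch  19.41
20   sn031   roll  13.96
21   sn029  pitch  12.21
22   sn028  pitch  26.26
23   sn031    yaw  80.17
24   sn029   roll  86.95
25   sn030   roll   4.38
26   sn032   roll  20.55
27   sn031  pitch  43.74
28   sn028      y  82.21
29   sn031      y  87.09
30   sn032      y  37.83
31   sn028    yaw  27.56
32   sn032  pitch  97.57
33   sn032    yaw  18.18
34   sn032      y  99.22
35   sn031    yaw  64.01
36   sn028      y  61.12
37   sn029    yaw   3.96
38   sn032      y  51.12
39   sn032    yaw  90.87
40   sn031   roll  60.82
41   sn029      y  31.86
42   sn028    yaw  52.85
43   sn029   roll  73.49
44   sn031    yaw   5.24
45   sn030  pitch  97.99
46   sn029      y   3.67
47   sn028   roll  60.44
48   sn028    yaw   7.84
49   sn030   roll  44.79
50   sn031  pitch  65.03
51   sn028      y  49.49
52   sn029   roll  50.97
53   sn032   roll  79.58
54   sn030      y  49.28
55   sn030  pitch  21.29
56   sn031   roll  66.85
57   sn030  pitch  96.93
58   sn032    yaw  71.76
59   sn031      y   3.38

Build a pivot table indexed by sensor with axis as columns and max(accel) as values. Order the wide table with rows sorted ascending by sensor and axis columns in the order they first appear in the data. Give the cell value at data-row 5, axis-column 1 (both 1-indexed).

With rows sorted ascending by sensor, row 5 is sensor=sn032. axis columns in first-appearance order: pitch, y, roll, yaw; column 1 is pitch.
Long rows with sensor=sn032, axis=pitch: max(83.27, 19.41, 97.57) = 97.57.

97.57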